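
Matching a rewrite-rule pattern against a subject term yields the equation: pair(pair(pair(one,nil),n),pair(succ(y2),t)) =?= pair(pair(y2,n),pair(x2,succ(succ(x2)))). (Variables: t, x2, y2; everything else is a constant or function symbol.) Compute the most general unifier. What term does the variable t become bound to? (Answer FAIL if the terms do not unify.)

succ(succ(succ(pair(one,nil))))

Decompose pair/2: pair(pair(one,nil),n) =?= pair(y2,n),  pair(succ(y2),t) =?= pair(x2,succ(succ(x2))).
Decompose pair/2: pair(one,nil) =?= y2,  n =?= n.
Bind y2 := pair(one,nil); substituting into the one remaining equation that mentions y2 gives: pair(succ(pair(one,nil)),t) =?= pair(x2,succ(succ(x2))).
Delete trivial equation n =?= n.
Decompose pair/2: succ(pair(one,nil)) =?= x2,  t =?= succ(succ(x2)).
Bind x2 := succ(pair(one,nil)); substituting into the remaining equation gives: t =?= succ(succ(succ(pair(one,nil)))).
Bind t := succ(succ(succ(pair(one,nil)))).
MGU = { y2 := pair(one,nil), x2 := succ(pair(one,nil)), t := succ(succ(succ(pair(one,nil)))) }, so t := succ(succ(succ(pair(one,nil)))).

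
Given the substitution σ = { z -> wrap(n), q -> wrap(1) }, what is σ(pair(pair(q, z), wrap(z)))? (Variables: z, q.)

Replace each occurrence of z with wrap(n).
Replace each occurrence of q with wrap(1).
Result: pair(pair(wrap(1), wrap(n)), wrap(wrap(n))).

pair(pair(wrap(1), wrap(n)), wrap(wrap(n)))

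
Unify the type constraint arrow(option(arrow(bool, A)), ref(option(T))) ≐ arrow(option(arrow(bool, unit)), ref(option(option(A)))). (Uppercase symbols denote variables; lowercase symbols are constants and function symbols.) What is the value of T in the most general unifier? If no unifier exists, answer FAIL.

Decompose arrow/2: option(arrow(bool, A)) ≐ option(arrow(bool, unit)),  ref(option(T)) ≐ ref(option(option(A))).
Decompose option/1: arrow(bool, A) ≐ arrow(bool, unit).
Decompose arrow/2: bool ≐ bool,  A ≐ unit.
Delete trivial equation bool ≐ bool.
Bind A := unit; substituting into the remaining equation gives: ref(option(T)) ≐ ref(option(option(unit))).
Decompose ref/1: option(T) ≐ option(option(unit)).
Decompose option/1: T ≐ option(unit).
Bind T := option(unit).
MGU = { A ↦ unit, T ↦ option(unit) }, so T ↦ option(unit).

option(unit)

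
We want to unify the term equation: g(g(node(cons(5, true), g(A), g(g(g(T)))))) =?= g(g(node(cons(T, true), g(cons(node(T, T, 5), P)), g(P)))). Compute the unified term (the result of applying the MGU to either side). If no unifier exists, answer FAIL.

Decompose g/1: g(node(cons(5, true), g(A), g(g(g(T))))) =?= g(node(cons(T, true), g(cons(node(T, T, 5), P)), g(P))).
Decompose g/1: node(cons(5, true), g(A), g(g(g(T)))) =?= node(cons(T, true), g(cons(node(T, T, 5), P)), g(P)).
Decompose node/3: cons(5, true) =?= cons(T, true),  g(A) =?= g(cons(node(T, T, 5), P)),  g(g(g(T))) =?= g(P).
Decompose cons/2: 5 =?= T,  true =?= true.
Bind T := 5; substituting into the 2 remaining equations that mention T gives: g(A) =?= g(cons(node(5, 5, 5), P)),  g(g(g(5))) =?= g(P).
Delete trivial equation true =?= true.
Decompose g/1: A =?= cons(node(5, 5, 5), P).
Bind A := cons(node(5, 5, 5), P); no other remaining equation mentions A.
Decompose g/1: g(g(5)) =?= P.
Bind P := g(g(5)). Substituting into the earlier binding gives A := cons(node(5, 5, 5), g(g(5))).
Applying the MGU to either side gives g(g(node(cons(5, true), g(cons(node(5, 5, 5), g(g(5)))), g(g(g(5)))))).

g(g(node(cons(5, true), g(cons(node(5, 5, 5), g(g(5)))), g(g(g(5))))))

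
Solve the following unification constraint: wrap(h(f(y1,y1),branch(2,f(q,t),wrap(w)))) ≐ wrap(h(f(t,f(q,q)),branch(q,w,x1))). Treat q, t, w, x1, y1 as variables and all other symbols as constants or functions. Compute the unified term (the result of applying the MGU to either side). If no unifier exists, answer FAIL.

wrap(h(f(f(2,2),f(2,2)),branch(2,f(2,f(2,2)),wrap(f(2,f(2,2))))))

Decompose wrap/1: h(f(y1,y1),branch(2,f(q,t),wrap(w))) ≐ h(f(t,f(q,q)),branch(q,w,x1)).
Decompose h/2: f(y1,y1) ≐ f(t,f(q,q)),  branch(2,f(q,t),wrap(w)) ≐ branch(q,w,x1).
Decompose f/2: y1 ≐ t,  y1 ≐ f(q,q).
Bind y1 := t; substituting into the one remaining equation that mentions y1 gives: t ≐ f(q,q).
Bind t := f(q,q); substituting into the remaining equation gives: branch(2,f(q,f(q,q)),wrap(w)) ≐ branch(q,w,x1). Substituting into the earlier binding gives y1 := f(q,q).
Decompose branch/3: 2 ≐ q,  f(q,f(q,q)) ≐ w,  wrap(w) ≐ x1.
Bind q := 2; substituting into the one remaining equation that mentions q gives: f(2,f(2,2)) ≐ w. Substituting into the earlier bindings gives y1 := f(2,2), t := f(2,2).
Bind w := f(2,f(2,2)); substituting into the remaining equation gives: wrap(f(2,f(2,2))) ≐ x1.
Bind x1 := wrap(f(2,f(2,2))).
Applying the MGU to either side gives wrap(h(f(f(2,2),f(2,2)),branch(2,f(2,f(2,2)),wrap(f(2,f(2,2)))))).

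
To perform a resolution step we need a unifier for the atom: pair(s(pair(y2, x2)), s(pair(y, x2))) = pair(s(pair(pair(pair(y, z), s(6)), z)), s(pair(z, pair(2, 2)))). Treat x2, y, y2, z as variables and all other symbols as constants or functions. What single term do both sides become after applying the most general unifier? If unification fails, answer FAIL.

pair(s(pair(pair(pair(pair(2, 2), pair(2, 2)), s(6)), pair(2, 2))), s(pair(pair(2, 2), pair(2, 2))))

Decompose pair/2: s(pair(y2, x2)) = s(pair(pair(pair(y, z), s(6)), z)),  s(pair(y, x2)) = s(pair(z, pair(2, 2))).
Decompose s/1: pair(y2, x2) = pair(pair(pair(y, z), s(6)), z).
Decompose pair/2: y2 = pair(pair(y, z), s(6)),  x2 = z.
Bind y2 := pair(pair(y, z), s(6)); no other remaining equation mentions y2.
Bind x2 := z; substituting into the remaining equation gives: s(pair(y, z)) = s(pair(z, pair(2, 2))).
Decompose s/1: pair(y, z) = pair(z, pair(2, 2)).
Decompose pair/2: y = z,  z = pair(2, 2).
Bind y := z; no other remaining equation mentions y. Substituting into the earlier binding gives y2 := pair(pair(z, z), s(6)).
Bind z := pair(2, 2). Substituting into the earlier bindings gives y2 := pair(pair(pair(2, 2), pair(2, 2)), s(6)), x2 := pair(2, 2), y := pair(2, 2).
Applying the MGU to either side gives pair(s(pair(pair(pair(pair(2, 2), pair(2, 2)), s(6)), pair(2, 2))), s(pair(pair(2, 2), pair(2, 2)))).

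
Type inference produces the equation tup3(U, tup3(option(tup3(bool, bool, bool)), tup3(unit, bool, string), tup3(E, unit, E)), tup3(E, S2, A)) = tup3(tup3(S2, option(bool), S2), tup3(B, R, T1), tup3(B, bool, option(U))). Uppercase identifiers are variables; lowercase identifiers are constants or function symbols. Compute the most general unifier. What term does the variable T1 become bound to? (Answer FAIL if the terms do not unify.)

Decompose tup3/3: U = tup3(S2, option(bool), S2),  tup3(option(tup3(bool, bool, bool)), tup3(unit, bool, string), tup3(E, unit, E)) = tup3(B, R, T1),  tup3(E, S2, A) = tup3(B, bool, option(U)).
Bind U := tup3(S2, option(bool), S2); substituting into the one remaining equation that mentions U gives: tup3(E, S2, A) = tup3(B, bool, option(tup3(S2, option(bool), S2))).
Decompose tup3/3: option(tup3(bool, bool, bool)) = B,  tup3(unit, bool, string) = R,  tup3(E, unit, E) = T1.
Bind B := option(tup3(bool, bool, bool)); substituting into the one remaining equation that mentions B gives: tup3(E, S2, A) = tup3(option(tup3(bool, bool, bool)), bool, option(tup3(S2, option(bool), S2))).
Bind R := tup3(unit, bool, string); no other remaining equation mentions R.
Bind T1 := tup3(E, unit, E); no other remaining equation mentions T1.
Decompose tup3/3: E = option(tup3(bool, bool, bool)),  S2 = bool,  A = option(tup3(S2, option(bool), S2)).
Bind E := option(tup3(bool, bool, bool)); no other remaining equation mentions E. Substituting into the earlier binding gives T1 := tup3(option(tup3(bool, bool, bool)), unit, option(tup3(bool, bool, bool))).
Bind S2 := bool; substituting into the remaining equation gives: A = option(tup3(bool, option(bool), bool)). Substituting into the earlier binding gives U := tup3(bool, option(bool), bool).
Bind A := option(tup3(bool, option(bool), bool)).
MGU = { U := tup3(bool, option(bool), bool), B := option(tup3(bool, bool, bool)), R := tup3(unit, bool, string), T1 := tup3(option(tup3(bool, bool, bool)), unit, option(tup3(bool, bool, bool))), E := option(tup3(bool, bool, bool)), S2 := bool, A := option(tup3(bool, option(bool), bool)) }, so T1 := tup3(option(tup3(bool, bool, bool)), unit, option(tup3(bool, bool, bool))).

tup3(option(tup3(bool, bool, bool)), unit, option(tup3(bool, bool, bool)))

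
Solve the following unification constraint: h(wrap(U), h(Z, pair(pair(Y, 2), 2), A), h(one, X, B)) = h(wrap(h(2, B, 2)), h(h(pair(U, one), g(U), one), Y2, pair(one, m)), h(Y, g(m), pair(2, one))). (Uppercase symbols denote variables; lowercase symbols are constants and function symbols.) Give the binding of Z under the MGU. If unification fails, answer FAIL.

Decompose h/3: wrap(U) = wrap(h(2, B, 2)),  h(Z, pair(pair(Y, 2), 2), A) = h(h(pair(U, one), g(U), one), Y2, pair(one, m)),  h(one, X, B) = h(Y, g(m), pair(2, one)).
Decompose wrap/1: U = h(2, B, 2).
Bind U := h(2, B, 2); substituting into the one remaining equation that mentions U gives: h(Z, pair(pair(Y, 2), 2), A) = h(h(pair(h(2, B, 2), one), g(h(2, B, 2)), one), Y2, pair(one, m)).
Decompose h/3: Z = h(pair(h(2, B, 2), one), g(h(2, B, 2)), one),  pair(pair(Y, 2), 2) = Y2,  A = pair(one, m).
Bind Z := h(pair(h(2, B, 2), one), g(h(2, B, 2)), one); no other remaining equation mentions Z.
Bind Y2 := pair(pair(Y, 2), 2); no other remaining equation mentions Y2.
Bind A := pair(one, m); no other remaining equation mentions A.
Decompose h/3: one = Y,  X = g(m),  B = pair(2, one).
Bind Y := one; no other remaining equation mentions Y. Substituting into the earlier binding gives Y2 := pair(pair(one, 2), 2).
Bind X := g(m); no other remaining equation mentions X.
Bind B := pair(2, one). Substituting into the earlier bindings gives U := h(2, pair(2, one), 2), Z := h(pair(h(2, pair(2, one), 2), one), g(h(2, pair(2, one), 2)), one).
MGU = { U -> h(2, pair(2, one), 2), Z -> h(pair(h(2, pair(2, one), 2), one), g(h(2, pair(2, one), 2)), one), Y2 -> pair(pair(one, 2), 2), A -> pair(one, m), Y -> one, X -> g(m), B -> pair(2, one) }, so Z -> h(pair(h(2, pair(2, one), 2), one), g(h(2, pair(2, one), 2)), one).

h(pair(h(2, pair(2, one), 2), one), g(h(2, pair(2, one), 2)), one)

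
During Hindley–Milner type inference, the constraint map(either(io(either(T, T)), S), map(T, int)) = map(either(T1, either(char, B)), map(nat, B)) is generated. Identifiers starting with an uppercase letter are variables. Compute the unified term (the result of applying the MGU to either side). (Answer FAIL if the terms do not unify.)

Decompose map/2: either(io(either(T, T)), S) = either(T1, either(char, B)),  map(T, int) = map(nat, B).
Decompose either/2: io(either(T, T)) = T1,  S = either(char, B).
Bind T1 := io(either(T, T)); no other remaining equation mentions T1.
Bind S := either(char, B); no other remaining equation mentions S.
Decompose map/2: T = nat,  int = B.
Bind T := nat; no other remaining equation mentions T. Substituting into the earlier binding gives T1 := io(either(nat, nat)).
Bind B := int. Substituting into the earlier binding gives S := either(char, int).
Applying the MGU to either side gives map(either(io(either(nat, nat)), either(char, int)), map(nat, int)).

map(either(io(either(nat, nat)), either(char, int)), map(nat, int))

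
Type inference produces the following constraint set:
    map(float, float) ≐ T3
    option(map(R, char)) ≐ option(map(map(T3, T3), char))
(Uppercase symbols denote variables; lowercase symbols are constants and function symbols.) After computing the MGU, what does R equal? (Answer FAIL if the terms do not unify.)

Bind T3 := map(float, float); substituting into the remaining equation gives: option(map(R, char)) ≐ option(map(map(map(float, float), map(float, float)), char)).
Decompose option/1: map(R, char) ≐ map(map(map(float, float), map(float, float)), char).
Decompose map/2: R ≐ map(map(float, float), map(float, float)),  char ≐ char.
Bind R := map(map(float, float), map(float, float)); no other remaining equation mentions R.
Delete trivial equation char ≐ char.
MGU = { T3 -> map(float, float), R -> map(map(float, float), map(float, float)) }, so R -> map(map(float, float), map(float, float)).

map(map(float, float), map(float, float))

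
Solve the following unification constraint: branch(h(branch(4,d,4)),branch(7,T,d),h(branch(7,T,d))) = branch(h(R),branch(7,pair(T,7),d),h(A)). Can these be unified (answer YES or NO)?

NO

Decompose branch/3: h(branch(4,d,4)) = h(R),  branch(7,T,d) = branch(7,pair(T,7),d),  h(branch(7,T,d)) = h(A).
Decompose h/1: branch(4,d,4) = R.
Bind R := branch(4,d,4); no other remaining equation mentions R.
Decompose branch/3: 7 = 7,  T = pair(T,7),  d = d.
Delete trivial equation 7 = 7.
Occurs check fails: T occurs in pair(T,7); the equation T = pair(T,7) has no finite solution.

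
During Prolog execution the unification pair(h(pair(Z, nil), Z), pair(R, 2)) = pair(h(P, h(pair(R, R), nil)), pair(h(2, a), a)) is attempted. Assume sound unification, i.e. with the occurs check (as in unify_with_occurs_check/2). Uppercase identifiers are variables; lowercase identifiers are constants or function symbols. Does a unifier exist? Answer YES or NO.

NO

Decompose pair/2: h(pair(Z, nil), Z) = h(P, h(pair(R, R), nil)),  pair(R, 2) = pair(h(2, a), a).
Decompose h/2: pair(Z, nil) = P,  Z = h(pair(R, R), nil).
Bind P := pair(Z, nil); no other remaining equation mentions P.
Bind Z := h(pair(R, R), nil); no other remaining equation mentions Z. Substituting into the earlier binding gives P := pair(h(pair(R, R), nil), nil).
Decompose pair/2: R = h(2, a),  2 = a.
Bind R := h(2, a); no other remaining equation mentions R. Substituting into the earlier bindings gives P := pair(h(pair(h(2, a), h(2, a)), nil), nil), Z := h(pair(h(2, a), h(2, a)), nil).
Clash: constants 2 and a differ; no unifier exists.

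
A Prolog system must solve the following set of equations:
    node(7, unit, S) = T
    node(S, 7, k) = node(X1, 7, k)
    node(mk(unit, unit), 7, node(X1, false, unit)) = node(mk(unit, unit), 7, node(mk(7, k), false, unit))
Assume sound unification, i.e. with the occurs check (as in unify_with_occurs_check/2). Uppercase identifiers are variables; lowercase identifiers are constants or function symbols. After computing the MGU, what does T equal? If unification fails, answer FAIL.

Bind T := node(7, unit, S); no other remaining equation mentions T.
Decompose node/3: S = X1,  7 = 7,  k = k.
Bind S := X1; no other remaining equation mentions S. Substituting into the earlier binding gives T := node(7, unit, X1).
Delete trivial equation 7 = 7.
Delete trivial equation k = k.
Decompose node/3: mk(unit, unit) = mk(unit, unit),  7 = 7,  node(X1, false, unit) = node(mk(7, k), false, unit).
Delete trivial equation mk(unit, unit) = mk(unit, unit).
Delete trivial equation 7 = 7.
Decompose node/3: X1 = mk(7, k),  false = false,  unit = unit.
Bind X1 := mk(7, k); no other remaining equation mentions X1. Substituting into the earlier bindings gives T := node(7, unit, mk(7, k)), S := mk(7, k).
Delete trivial equation false = false.
Delete trivial equation unit = unit.
MGU = { T -> node(7, unit, mk(7, k)), S -> mk(7, k), X1 -> mk(7, k) }, so T -> node(7, unit, mk(7, k)).

node(7, unit, mk(7, k))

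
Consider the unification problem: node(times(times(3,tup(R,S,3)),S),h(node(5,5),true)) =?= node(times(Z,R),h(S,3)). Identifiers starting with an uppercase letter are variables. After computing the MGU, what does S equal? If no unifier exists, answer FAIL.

Decompose node/2: times(times(3,tup(R,S,3)),S) =?= times(Z,R),  h(node(5,5),true) =?= h(S,3).
Decompose times/2: times(3,tup(R,S,3)) =?= Z,  S =?= R.
Bind Z := times(3,tup(R,S,3)); no other remaining equation mentions Z.
Bind S := R; substituting into the remaining equation gives: h(node(5,5),true) =?= h(R,3). Substituting into the earlier binding gives Z := times(3,tup(R,R,3)).
Decompose h/2: node(5,5) =?= R,  true =?= 3.
Bind R := node(5,5); no other remaining equation mentions R. Substituting into the earlier bindings gives Z := times(3,tup(node(5,5),node(5,5),3)), S := node(5,5).
Clash: constants true and 3 differ; no unifier exists.

FAIL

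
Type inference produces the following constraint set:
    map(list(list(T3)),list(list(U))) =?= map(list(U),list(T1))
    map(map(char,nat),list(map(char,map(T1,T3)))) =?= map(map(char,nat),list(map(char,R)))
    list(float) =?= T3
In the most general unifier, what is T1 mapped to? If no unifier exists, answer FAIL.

Decompose map/2: list(list(T3)) =?= list(U),  list(list(U)) =?= list(T1).
Decompose list/1: list(T3) =?= U.
Bind U := list(T3); substituting into the one remaining equation that mentions U gives: list(list(list(T3))) =?= list(T1).
Decompose list/1: list(list(T3)) =?= T1.
Bind T1 := list(list(T3)); substituting into the one remaining equation that mentions T1 gives: map(map(char,nat),list(map(char,map(list(list(T3)),T3)))) =?= map(map(char,nat),list(map(char,R))).
Decompose map/2: map(char,nat) =?= map(char,nat),  list(map(char,map(list(list(T3)),T3))) =?= list(map(char,R)).
Delete trivial equation map(char,nat) =?= map(char,nat).
Decompose list/1: map(char,map(list(list(T3)),T3)) =?= map(char,R).
Decompose map/2: char =?= char,  map(list(list(T3)),T3) =?= R.
Delete trivial equation char =?= char.
Bind R := map(list(list(T3)),T3); no other remaining equation mentions R.
Bind T3 := list(float). Substituting into the earlier bindings gives U := list(list(float)), T1 := list(list(list(float))), R := map(list(list(list(float))),list(float)).
MGU = { U := list(list(float)), T1 := list(list(list(float))), R := map(list(list(list(float))),list(float)), T3 := list(float) }, so T1 := list(list(list(float))).

list(list(list(float)))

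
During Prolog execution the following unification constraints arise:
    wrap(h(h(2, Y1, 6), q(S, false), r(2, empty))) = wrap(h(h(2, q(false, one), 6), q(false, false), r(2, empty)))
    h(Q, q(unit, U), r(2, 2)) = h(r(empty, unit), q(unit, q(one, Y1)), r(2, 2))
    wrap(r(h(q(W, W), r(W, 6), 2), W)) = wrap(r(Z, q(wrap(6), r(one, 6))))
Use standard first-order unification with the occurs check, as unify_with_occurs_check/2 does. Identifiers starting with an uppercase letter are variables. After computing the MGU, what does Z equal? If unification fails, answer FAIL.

Decompose wrap/1: h(h(2, Y1, 6), q(S, false), r(2, empty)) = h(h(2, q(false, one), 6), q(false, false), r(2, empty)).
Decompose h/3: h(2, Y1, 6) = h(2, q(false, one), 6),  q(S, false) = q(false, false),  r(2, empty) = r(2, empty).
Decompose h/3: 2 = 2,  Y1 = q(false, one),  6 = 6.
Delete trivial equation 2 = 2.
Bind Y1 := q(false, one); substituting into the one remaining equation that mentions Y1 gives: h(Q, q(unit, U), r(2, 2)) = h(r(empty, unit), q(unit, q(one, q(false, one))), r(2, 2)).
Delete trivial equation 6 = 6.
Decompose q/2: S = false,  false = false.
Bind S := false; no other remaining equation mentions S.
Delete trivial equation false = false.
Delete trivial equation r(2, empty) = r(2, empty).
Decompose h/3: Q = r(empty, unit),  q(unit, U) = q(unit, q(one, q(false, one))),  r(2, 2) = r(2, 2).
Bind Q := r(empty, unit); no other remaining equation mentions Q.
Decompose q/2: unit = unit,  U = q(one, q(false, one)).
Delete trivial equation unit = unit.
Bind U := q(one, q(false, one)); no other remaining equation mentions U.
Delete trivial equation r(2, 2) = r(2, 2).
Decompose wrap/1: r(h(q(W, W), r(W, 6), 2), W) = r(Z, q(wrap(6), r(one, 6))).
Decompose r/2: h(q(W, W), r(W, 6), 2) = Z,  W = q(wrap(6), r(one, 6)).
Bind Z := h(q(W, W), r(W, 6), 2); no other remaining equation mentions Z.
Bind W := q(wrap(6), r(one, 6)). Substituting into the earlier binding gives Z := h(q(q(wrap(6), r(one, 6)), q(wrap(6), r(one, 6))), r(q(wrap(6), r(one, 6)), 6), 2).
MGU = { Y1 -> q(false, one), S -> false, Q -> r(empty, unit), U -> q(one, q(false, one)), Z -> h(q(q(wrap(6), r(one, 6)), q(wrap(6), r(one, 6))), r(q(wrap(6), r(one, 6)), 6), 2), W -> q(wrap(6), r(one, 6)) }, so Z -> h(q(q(wrap(6), r(one, 6)), q(wrap(6), r(one, 6))), r(q(wrap(6), r(one, 6)), 6), 2).

h(q(q(wrap(6), r(one, 6)), q(wrap(6), r(one, 6))), r(q(wrap(6), r(one, 6)), 6), 2)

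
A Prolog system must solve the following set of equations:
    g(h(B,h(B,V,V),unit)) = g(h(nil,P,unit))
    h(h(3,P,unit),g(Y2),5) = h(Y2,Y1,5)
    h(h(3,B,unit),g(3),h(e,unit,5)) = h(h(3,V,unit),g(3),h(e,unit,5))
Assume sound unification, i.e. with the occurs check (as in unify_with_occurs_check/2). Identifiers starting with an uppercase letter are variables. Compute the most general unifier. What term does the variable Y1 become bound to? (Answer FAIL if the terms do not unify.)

g(h(3,h(nil,nil,nil),unit))

Decompose g/1: h(B,h(B,V,V),unit) = h(nil,P,unit).
Decompose h/3: B = nil,  h(B,V,V) = P,  unit = unit.
Bind B := nil; substituting into the 2 remaining equations that mention B gives: h(nil,V,V) = P,  h(h(3,nil,unit),g(3),h(e,unit,5)) = h(h(3,V,unit),g(3),h(e,unit,5)).
Bind P := h(nil,V,V); substituting into the one remaining equation that mentions P gives: h(h(3,h(nil,V,V),unit),g(Y2),5) = h(Y2,Y1,5).
Delete trivial equation unit = unit.
Decompose h/3: h(3,h(nil,V,V),unit) = Y2,  g(Y2) = Y1,  5 = 5.
Bind Y2 := h(3,h(nil,V,V),unit); substituting into the one remaining equation that mentions Y2 gives: g(h(3,h(nil,V,V),unit)) = Y1.
Bind Y1 := g(h(3,h(nil,V,V),unit)); no other remaining equation mentions Y1.
Delete trivial equation 5 = 5.
Decompose h/3: h(3,nil,unit) = h(3,V,unit),  g(3) = g(3),  h(e,unit,5) = h(e,unit,5).
Decompose h/3: 3 = 3,  nil = V,  unit = unit.
Delete trivial equation 3 = 3.
Bind V := nil; no other remaining equation mentions V. Substituting into the earlier bindings gives P := h(nil,nil,nil), Y2 := h(3,h(nil,nil,nil),unit), Y1 := g(h(3,h(nil,nil,nil),unit)).
Delete trivial equation unit = unit.
Delete trivial equation g(3) = g(3).
Delete trivial equation h(e,unit,5) = h(e,unit,5).
MGU = { B -> nil, P -> h(nil,nil,nil), Y2 -> h(3,h(nil,nil,nil),unit), Y1 -> g(h(3,h(nil,nil,nil),unit)), V -> nil }, so Y1 -> g(h(3,h(nil,nil,nil),unit)).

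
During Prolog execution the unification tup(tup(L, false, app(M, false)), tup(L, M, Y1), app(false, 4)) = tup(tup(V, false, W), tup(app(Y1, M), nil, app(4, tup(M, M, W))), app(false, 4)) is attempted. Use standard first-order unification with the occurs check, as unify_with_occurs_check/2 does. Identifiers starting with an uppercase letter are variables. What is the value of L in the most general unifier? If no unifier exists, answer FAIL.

Decompose tup/3: tup(L, false, app(M, false)) = tup(V, false, W),  tup(L, M, Y1) = tup(app(Y1, M), nil, app(4, tup(M, M, W))),  app(false, 4) = app(false, 4).
Decompose tup/3: L = V,  false = false,  app(M, false) = W.
Bind L := V; substituting into the one remaining equation that mentions L gives: tup(V, M, Y1) = tup(app(Y1, M), nil, app(4, tup(M, M, W))).
Delete trivial equation false = false.
Bind W := app(M, false); substituting into the one remaining equation that mentions W gives: tup(V, M, Y1) = tup(app(Y1, M), nil, app(4, tup(M, M, app(M, false)))).
Decompose tup/3: V = app(Y1, M),  M = nil,  Y1 = app(4, tup(M, M, app(M, false))).
Bind V := app(Y1, M); no other remaining equation mentions V. Substituting into the earlier binding gives L := app(Y1, M).
Bind M := nil; substituting into the one remaining equation that mentions M gives: Y1 = app(4, tup(nil, nil, app(nil, false))). Substituting into the earlier bindings gives L := app(Y1, nil), W := app(nil, false), V := app(Y1, nil).
Bind Y1 := app(4, tup(nil, nil, app(nil, false))); no other remaining equation mentions Y1. Substituting into the earlier bindings gives L := app(app(4, tup(nil, nil, app(nil, false))), nil), V := app(app(4, tup(nil, nil, app(nil, false))), nil).
Delete trivial equation app(false, 4) = app(false, 4).
MGU = { L -> app(app(4, tup(nil, nil, app(nil, false))), nil), W -> app(nil, false), V -> app(app(4, tup(nil, nil, app(nil, false))), nil), M -> nil, Y1 -> app(4, tup(nil, nil, app(nil, false))) }, so L -> app(app(4, tup(nil, nil, app(nil, false))), nil).

app(app(4, tup(nil, nil, app(nil, false))), nil)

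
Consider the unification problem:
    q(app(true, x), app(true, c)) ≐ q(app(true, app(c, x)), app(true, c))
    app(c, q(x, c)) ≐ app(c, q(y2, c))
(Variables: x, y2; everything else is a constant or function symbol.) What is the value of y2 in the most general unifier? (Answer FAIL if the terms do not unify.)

Decompose q/2: app(true, x) ≐ app(true, app(c, x)),  app(true, c) ≐ app(true, c).
Decompose app/2: true ≐ true,  x ≐ app(c, x).
Delete trivial equation true ≐ true.
Occurs check fails: x occurs in app(c, x); the equation x ≐ app(c, x) has no finite solution.

FAIL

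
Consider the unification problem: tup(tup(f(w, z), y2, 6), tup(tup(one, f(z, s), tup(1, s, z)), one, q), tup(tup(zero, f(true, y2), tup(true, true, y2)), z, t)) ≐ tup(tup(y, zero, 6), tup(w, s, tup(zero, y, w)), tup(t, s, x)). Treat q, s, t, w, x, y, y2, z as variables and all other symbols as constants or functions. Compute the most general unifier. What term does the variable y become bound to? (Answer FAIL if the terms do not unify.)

f(tup(one, f(one, one), tup(1, one, one)), one)

Decompose tup/3: tup(f(w, z), y2, 6) ≐ tup(y, zero, 6),  tup(tup(one, f(z, s), tup(1, s, z)), one, q) ≐ tup(w, s, tup(zero, y, w)),  tup(tup(zero, f(true, y2), tup(true, true, y2)), z, t) ≐ tup(t, s, x).
Decompose tup/3: f(w, z) ≐ y,  y2 ≐ zero,  6 ≐ 6.
Bind y := f(w, z); substituting into the one remaining equation that mentions y gives: tup(tup(one, f(z, s), tup(1, s, z)), one, q) ≐ tup(w, s, tup(zero, f(w, z), w)).
Bind y2 := zero; substituting into the one remaining equation that mentions y2 gives: tup(tup(zero, f(true, zero), tup(true, true, zero)), z, t) ≐ tup(t, s, x).
Delete trivial equation 6 ≐ 6.
Decompose tup/3: tup(one, f(z, s), tup(1, s, z)) ≐ w,  one ≐ s,  q ≐ tup(zero, f(w, z), w).
Bind w := tup(one, f(z, s), tup(1, s, z)); substituting into the one remaining equation that mentions w gives: q ≐ tup(zero, f(tup(one, f(z, s), tup(1, s, z)), z), tup(one, f(z, s), tup(1, s, z))). Substituting into the earlier binding gives y := f(tup(one, f(z, s), tup(1, s, z)), z).
Bind s := one; substituting into the remaining equations gives: q ≐ tup(zero, f(tup(one, f(z, one), tup(1, one, z)), z), tup(one, f(z, one), tup(1, one, z))),  tup(tup(zero, f(true, zero), tup(true, true, zero)), z, t) ≐ tup(t, one, x). Substituting into the earlier bindings gives y := f(tup(one, f(z, one), tup(1, one, z)), z), w := tup(one, f(z, one), tup(1, one, z)).
Bind q := tup(zero, f(tup(one, f(z, one), tup(1, one, z)), z), tup(one, f(z, one), tup(1, one, z))); no other remaining equation mentions q.
Decompose tup/3: tup(zero, f(true, zero), tup(true, true, zero)) ≐ t,  z ≐ one,  t ≐ x.
Bind t := tup(zero, f(true, zero), tup(true, true, zero)); substituting into the one remaining equation that mentions t gives: tup(zero, f(true, zero), tup(true, true, zero)) ≐ x.
Bind z := one; no other remaining equation mentions z. Substituting into the earlier bindings gives y := f(tup(one, f(one, one), tup(1, one, one)), one), w := tup(one, f(one, one), tup(1, one, one)), q := tup(zero, f(tup(one, f(one, one), tup(1, one, one)), one), tup(one, f(one, one), tup(1, one, one))).
Bind x := tup(zero, f(true, zero), tup(true, true, zero)).
MGU = { y -> f(tup(one, f(one, one), tup(1, one, one)), one), y2 -> zero, w -> tup(one, f(one, one), tup(1, one, one)), s -> one, q -> tup(zero, f(tup(one, f(one, one), tup(1, one, one)), one), tup(one, f(one, one), tup(1, one, one))), t -> tup(zero, f(true, zero), tup(true, true, zero)), z -> one, x -> tup(zero, f(true, zero), tup(true, true, zero)) }, so y -> f(tup(one, f(one, one), tup(1, one, one)), one).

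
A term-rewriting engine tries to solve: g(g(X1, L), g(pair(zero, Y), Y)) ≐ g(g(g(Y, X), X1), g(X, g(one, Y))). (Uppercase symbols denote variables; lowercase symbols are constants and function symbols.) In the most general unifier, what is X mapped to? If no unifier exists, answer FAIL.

FAIL

Decompose g/2: g(X1, L) ≐ g(g(Y, X), X1),  g(pair(zero, Y), Y) ≐ g(X, g(one, Y)).
Decompose g/2: X1 ≐ g(Y, X),  L ≐ X1.
Bind X1 := g(Y, X); substituting into the one remaining equation that mentions X1 gives: L ≐ g(Y, X).
Bind L := g(Y, X); no other remaining equation mentions L.
Decompose g/2: pair(zero, Y) ≐ X,  Y ≐ g(one, Y).
Bind X := pair(zero, Y); no other remaining equation mentions X. Substituting into the earlier bindings gives X1 := g(Y, pair(zero, Y)), L := g(Y, pair(zero, Y)).
Occurs check fails: Y occurs in g(one, Y); the equation Y ≐ g(one, Y) has no finite solution.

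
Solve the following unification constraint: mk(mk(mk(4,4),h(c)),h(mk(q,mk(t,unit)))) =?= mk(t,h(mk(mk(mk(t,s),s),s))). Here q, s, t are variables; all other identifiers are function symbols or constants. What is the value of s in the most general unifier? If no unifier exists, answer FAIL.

Decompose mk/2: mk(mk(4,4),h(c)) =?= t,  h(mk(q,mk(t,unit))) =?= h(mk(mk(mk(t,s),s),s)).
Bind t := mk(mk(4,4),h(c)); substituting into the remaining equation gives: h(mk(q,mk(mk(mk(4,4),h(c)),unit))) =?= h(mk(mk(mk(mk(mk(4,4),h(c)),s),s),s)).
Decompose h/1: mk(q,mk(mk(mk(4,4),h(c)),unit)) =?= mk(mk(mk(mk(mk(4,4),h(c)),s),s),s).
Decompose mk/2: q =?= mk(mk(mk(mk(4,4),h(c)),s),s),  mk(mk(mk(4,4),h(c)),unit) =?= s.
Bind q := mk(mk(mk(mk(4,4),h(c)),s),s); no other remaining equation mentions q.
Bind s := mk(mk(mk(4,4),h(c)),unit). Substituting into the earlier binding gives q := mk(mk(mk(mk(4,4),h(c)),mk(mk(mk(4,4),h(c)),unit)),mk(mk(mk(4,4),h(c)),unit)).
MGU = { t ↦ mk(mk(4,4),h(c)), q ↦ mk(mk(mk(mk(4,4),h(c)),mk(mk(mk(4,4),h(c)),unit)),mk(mk(mk(4,4),h(c)),unit)), s ↦ mk(mk(mk(4,4),h(c)),unit) }, so s ↦ mk(mk(mk(4,4),h(c)),unit).

mk(mk(mk(4,4),h(c)),unit)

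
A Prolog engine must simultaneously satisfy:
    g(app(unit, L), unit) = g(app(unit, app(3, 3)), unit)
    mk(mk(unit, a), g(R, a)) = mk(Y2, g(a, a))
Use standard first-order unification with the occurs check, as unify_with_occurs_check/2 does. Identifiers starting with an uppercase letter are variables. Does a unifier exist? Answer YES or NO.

YES

Decompose g/2: app(unit, L) = app(unit, app(3, 3)),  unit = unit.
Decompose app/2: unit = unit,  L = app(3, 3).
Delete trivial equation unit = unit.
Bind L := app(3, 3); no other remaining equation mentions L.
Delete trivial equation unit = unit.
Decompose mk/2: mk(unit, a) = Y2,  g(R, a) = g(a, a).
Bind Y2 := mk(unit, a); no other remaining equation mentions Y2.
Decompose g/2: R = a,  a = a.
Bind R := a; no other remaining equation mentions R.
Delete trivial equation a = a.
No equations remain and no clash or occurs-check failure arose, so a unifier exists.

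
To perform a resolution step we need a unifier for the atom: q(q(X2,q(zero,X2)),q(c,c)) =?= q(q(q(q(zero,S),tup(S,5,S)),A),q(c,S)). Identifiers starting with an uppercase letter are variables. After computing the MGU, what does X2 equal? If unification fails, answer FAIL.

q(q(zero,c),tup(c,5,c))

Decompose q/2: q(X2,q(zero,X2)) =?= q(q(q(zero,S),tup(S,5,S)),A),  q(c,c) =?= q(c,S).
Decompose q/2: X2 =?= q(q(zero,S),tup(S,5,S)),  q(zero,X2) =?= A.
Bind X2 := q(q(zero,S),tup(S,5,S)); substituting into the one remaining equation that mentions X2 gives: q(zero,q(q(zero,S),tup(S,5,S))) =?= A.
Bind A := q(zero,q(q(zero,S),tup(S,5,S))); no other remaining equation mentions A.
Decompose q/2: c =?= c,  c =?= S.
Delete trivial equation c =?= c.
Bind S := c. Substituting into the earlier bindings gives X2 := q(q(zero,c),tup(c,5,c)), A := q(zero,q(q(zero,c),tup(c,5,c))).
MGU = { X2 ↦ q(q(zero,c),tup(c,5,c)), A ↦ q(zero,q(q(zero,c),tup(c,5,c))), S ↦ c }, so X2 ↦ q(q(zero,c),tup(c,5,c)).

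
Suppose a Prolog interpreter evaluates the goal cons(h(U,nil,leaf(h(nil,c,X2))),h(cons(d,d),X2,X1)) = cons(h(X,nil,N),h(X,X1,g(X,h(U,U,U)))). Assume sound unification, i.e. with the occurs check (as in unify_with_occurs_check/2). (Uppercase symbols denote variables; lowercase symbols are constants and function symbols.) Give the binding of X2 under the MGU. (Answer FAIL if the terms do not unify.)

Decompose cons/2: h(U,nil,leaf(h(nil,c,X2))) = h(X,nil,N),  h(cons(d,d),X2,X1) = h(X,X1,g(X,h(U,U,U))).
Decompose h/3: U = X,  nil = nil,  leaf(h(nil,c,X2)) = N.
Bind U := X; substituting into the one remaining equation that mentions U gives: h(cons(d,d),X2,X1) = h(X,X1,g(X,h(X,X,X))).
Delete trivial equation nil = nil.
Bind N := leaf(h(nil,c,X2)); no other remaining equation mentions N.
Decompose h/3: cons(d,d) = X,  X2 = X1,  X1 = g(X,h(X,X,X)).
Bind X := cons(d,d); substituting into the one remaining equation that mentions X gives: X1 = g(cons(d,d),h(cons(d,d),cons(d,d),cons(d,d))). Substituting into the earlier binding gives U := cons(d,d).
Bind X2 := X1; no other remaining equation mentions X2. Substituting into the earlier binding gives N := leaf(h(nil,c,X1)).
Bind X1 := g(cons(d,d),h(cons(d,d),cons(d,d),cons(d,d))). Substituting into the earlier bindings gives N := leaf(h(nil,c,g(cons(d,d),h(cons(d,d),cons(d,d),cons(d,d))))), X2 := g(cons(d,d),h(cons(d,d),cons(d,d),cons(d,d))).
MGU = { U ↦ cons(d,d), N ↦ leaf(h(nil,c,g(cons(d,d),h(cons(d,d),cons(d,d),cons(d,d))))), X ↦ cons(d,d), X2 ↦ g(cons(d,d),h(cons(d,d),cons(d,d),cons(d,d))), X1 ↦ g(cons(d,d),h(cons(d,d),cons(d,d),cons(d,d))) }, so X2 ↦ g(cons(d,d),h(cons(d,d),cons(d,d),cons(d,d))).

g(cons(d,d),h(cons(d,d),cons(d,d),cons(d,d)))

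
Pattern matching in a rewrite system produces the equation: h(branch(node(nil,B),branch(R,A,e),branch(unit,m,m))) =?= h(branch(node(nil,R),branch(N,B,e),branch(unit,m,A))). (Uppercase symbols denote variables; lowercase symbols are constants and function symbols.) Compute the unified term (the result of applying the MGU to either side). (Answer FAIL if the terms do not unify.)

Decompose h/1: branch(node(nil,B),branch(R,A,e),branch(unit,m,m)) =?= branch(node(nil,R),branch(N,B,e),branch(unit,m,A)).
Decompose branch/3: node(nil,B) =?= node(nil,R),  branch(R,A,e) =?= branch(N,B,e),  branch(unit,m,m) =?= branch(unit,m,A).
Decompose node/2: nil =?= nil,  B =?= R.
Delete trivial equation nil =?= nil.
Bind B := R; substituting into the one remaining equation that mentions B gives: branch(R,A,e) =?= branch(N,R,e).
Decompose branch/3: R =?= N,  A =?= R,  e =?= e.
Bind R := N; substituting into the one remaining equation that mentions R gives: A =?= N. Substituting into the earlier binding gives B := N.
Bind A := N; substituting into the one remaining equation that mentions A gives: branch(unit,m,m) =?= branch(unit,m,N).
Delete trivial equation e =?= e.
Decompose branch/3: unit =?= unit,  m =?= m,  m =?= N.
Delete trivial equation unit =?= unit.
Delete trivial equation m =?= m.
Bind N := m. Substituting into the earlier bindings gives B := m, R := m, A := m.
Applying the MGU to either side gives h(branch(node(nil,m),branch(m,m,e),branch(unit,m,m))).

h(branch(node(nil,m),branch(m,m,e),branch(unit,m,m)))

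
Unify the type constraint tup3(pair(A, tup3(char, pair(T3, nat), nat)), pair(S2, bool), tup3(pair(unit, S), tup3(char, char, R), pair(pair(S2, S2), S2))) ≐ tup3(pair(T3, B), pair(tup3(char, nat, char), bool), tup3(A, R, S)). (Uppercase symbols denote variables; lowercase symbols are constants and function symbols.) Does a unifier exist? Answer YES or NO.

Decompose tup3/3: pair(A, tup3(char, pair(T3, nat), nat)) ≐ pair(T3, B),  pair(S2, bool) ≐ pair(tup3(char, nat, char), bool),  tup3(pair(unit, S), tup3(char, char, R), pair(pair(S2, S2), S2)) ≐ tup3(A, R, S).
Decompose pair/2: A ≐ T3,  tup3(char, pair(T3, nat), nat) ≐ B.
Bind A := T3; substituting into the one remaining equation that mentions A gives: tup3(pair(unit, S), tup3(char, char, R), pair(pair(S2, S2), S2)) ≐ tup3(T3, R, S).
Bind B := tup3(char, pair(T3, nat), nat); no other remaining equation mentions B.
Decompose pair/2: S2 ≐ tup3(char, nat, char),  bool ≐ bool.
Bind S2 := tup3(char, nat, char); substituting into the one remaining equation that mentions S2 gives: tup3(pair(unit, S), tup3(char, char, R), pair(pair(tup3(char, nat, char), tup3(char, nat, char)), tup3(char, nat, char))) ≐ tup3(T3, R, S).
Delete trivial equation bool ≐ bool.
Decompose tup3/3: pair(unit, S) ≐ T3,  tup3(char, char, R) ≐ R,  pair(pair(tup3(char, nat, char), tup3(char, nat, char)), tup3(char, nat, char)) ≐ S.
Bind T3 := pair(unit, S); no other remaining equation mentions T3. Substituting into the earlier bindings gives A := pair(unit, S), B := tup3(char, pair(pair(unit, S), nat), nat).
Occurs check fails: R occurs in tup3(char, char, R); the equation R ≐ tup3(char, char, R) has no finite solution.

NO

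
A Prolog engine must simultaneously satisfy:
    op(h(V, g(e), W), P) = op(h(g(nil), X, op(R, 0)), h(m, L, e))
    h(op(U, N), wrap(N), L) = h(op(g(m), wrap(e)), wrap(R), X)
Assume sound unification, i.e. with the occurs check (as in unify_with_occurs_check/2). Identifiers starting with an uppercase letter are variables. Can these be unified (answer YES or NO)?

YES

Decompose op/2: h(V, g(e), W) = h(g(nil), X, op(R, 0)),  P = h(m, L, e).
Decompose h/3: V = g(nil),  g(e) = X,  W = op(R, 0).
Bind V := g(nil); no other remaining equation mentions V.
Bind X := g(e); substituting into the one remaining equation that mentions X gives: h(op(U, N), wrap(N), L) = h(op(g(m), wrap(e)), wrap(R), g(e)).
Bind W := op(R, 0); no other remaining equation mentions W.
Bind P := h(m, L, e); no other remaining equation mentions P.
Decompose h/3: op(U, N) = op(g(m), wrap(e)),  wrap(N) = wrap(R),  L = g(e).
Decompose op/2: U = g(m),  N = wrap(e).
Bind U := g(m); no other remaining equation mentions U.
Bind N := wrap(e); substituting into the one remaining equation that mentions N gives: wrap(wrap(e)) = wrap(R).
Decompose wrap/1: wrap(e) = R.
Bind R := wrap(e); no other remaining equation mentions R. Substituting into the earlier binding gives W := op(wrap(e), 0).
Bind L := g(e). Substituting into the earlier binding gives P := h(m, g(e), e).
No equations remain and no clash or occurs-check failure arose, so a unifier exists.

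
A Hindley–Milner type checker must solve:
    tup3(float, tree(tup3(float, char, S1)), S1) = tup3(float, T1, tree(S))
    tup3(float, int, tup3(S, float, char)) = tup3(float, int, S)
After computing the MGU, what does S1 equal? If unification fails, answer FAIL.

FAIL

Decompose tup3/3: float = float,  tree(tup3(float, char, S1)) = T1,  S1 = tree(S).
Delete trivial equation float = float.
Bind T1 := tree(tup3(float, char, S1)); no other remaining equation mentions T1.
Bind S1 := tree(S); no other remaining equation mentions S1. Substituting into the earlier binding gives T1 := tree(tup3(float, char, tree(S))).
Decompose tup3/3: float = float,  int = int,  tup3(S, float, char) = S.
Delete trivial equation float = float.
Delete trivial equation int = int.
Occurs check fails: S occurs in tup3(S, float, char); the equation S = tup3(S, float, char) has no finite solution.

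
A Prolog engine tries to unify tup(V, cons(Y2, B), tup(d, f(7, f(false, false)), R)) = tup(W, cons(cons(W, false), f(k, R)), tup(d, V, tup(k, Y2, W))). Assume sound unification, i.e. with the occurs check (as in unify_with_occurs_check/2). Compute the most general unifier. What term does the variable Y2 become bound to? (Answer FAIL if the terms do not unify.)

cons(f(7, f(false, false)), false)

Decompose tup/3: V = W,  cons(Y2, B) = cons(cons(W, false), f(k, R)),  tup(d, f(7, f(false, false)), R) = tup(d, V, tup(k, Y2, W)).
Bind V := W; substituting into the one remaining equation that mentions V gives: tup(d, f(7, f(false, false)), R) = tup(d, W, tup(k, Y2, W)).
Decompose cons/2: Y2 = cons(W, false),  B = f(k, R).
Bind Y2 := cons(W, false); substituting into the one remaining equation that mentions Y2 gives: tup(d, f(7, f(false, false)), R) = tup(d, W, tup(k, cons(W, false), W)).
Bind B := f(k, R); no other remaining equation mentions B.
Decompose tup/3: d = d,  f(7, f(false, false)) = W,  R = tup(k, cons(W, false), W).
Delete trivial equation d = d.
Bind W := f(7, f(false, false)); substituting into the remaining equation gives: R = tup(k, cons(f(7, f(false, false)), false), f(7, f(false, false))). Substituting into the earlier bindings gives V := f(7, f(false, false)), Y2 := cons(f(7, f(false, false)), false).
Bind R := tup(k, cons(f(7, f(false, false)), false), f(7, f(false, false))). Substituting into the earlier binding gives B := f(k, tup(k, cons(f(7, f(false, false)), false), f(7, f(false, false)))).
MGU = { V ↦ f(7, f(false, false)), Y2 ↦ cons(f(7, f(false, false)), false), B ↦ f(k, tup(k, cons(f(7, f(false, false)), false), f(7, f(false, false)))), W ↦ f(7, f(false, false)), R ↦ tup(k, cons(f(7, f(false, false)), false), f(7, f(false, false))) }, so Y2 ↦ cons(f(7, f(false, false)), false).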